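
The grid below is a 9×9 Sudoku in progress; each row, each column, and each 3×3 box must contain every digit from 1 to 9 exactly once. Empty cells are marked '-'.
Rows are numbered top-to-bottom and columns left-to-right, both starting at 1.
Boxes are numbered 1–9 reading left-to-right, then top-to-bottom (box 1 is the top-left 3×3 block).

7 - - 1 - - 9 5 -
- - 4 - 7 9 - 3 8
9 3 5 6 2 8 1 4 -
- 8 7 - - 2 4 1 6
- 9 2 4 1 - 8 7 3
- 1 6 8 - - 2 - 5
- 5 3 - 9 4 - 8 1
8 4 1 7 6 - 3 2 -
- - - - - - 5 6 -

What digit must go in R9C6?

Cell R9C6 itself could take any of {1, 3} by direct elimination.
Consider where 1 can go in box 8.
R7C4 is out (row 7 already has a 1).
R8C6 is out (row 8 already has a 1).
R9C4 is out (column 4 already has a 1).
R9C5 is out (column 5 already has a 1).
So the only cell in box 8 that can hold 1 is R9C6.
Therefore R9C6 = 1.

1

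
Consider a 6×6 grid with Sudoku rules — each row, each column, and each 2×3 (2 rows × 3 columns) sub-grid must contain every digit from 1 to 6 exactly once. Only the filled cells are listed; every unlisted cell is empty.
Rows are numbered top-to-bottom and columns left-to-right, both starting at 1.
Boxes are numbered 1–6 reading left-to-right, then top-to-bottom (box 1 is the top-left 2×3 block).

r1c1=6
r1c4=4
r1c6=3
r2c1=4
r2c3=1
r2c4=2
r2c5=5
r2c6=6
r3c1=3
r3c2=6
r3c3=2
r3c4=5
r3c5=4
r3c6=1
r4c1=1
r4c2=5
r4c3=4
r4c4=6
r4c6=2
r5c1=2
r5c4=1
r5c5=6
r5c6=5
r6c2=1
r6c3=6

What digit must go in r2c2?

3

Row 2 already contains {1, 2, 4, 5, 6}.
Column 2 already contains {1, 5, 6}.
Its 2×3 block (box 1) already contains {1, 4, 6}.
The only value from 1–6 not eliminated is 3, so r2c2 = 3.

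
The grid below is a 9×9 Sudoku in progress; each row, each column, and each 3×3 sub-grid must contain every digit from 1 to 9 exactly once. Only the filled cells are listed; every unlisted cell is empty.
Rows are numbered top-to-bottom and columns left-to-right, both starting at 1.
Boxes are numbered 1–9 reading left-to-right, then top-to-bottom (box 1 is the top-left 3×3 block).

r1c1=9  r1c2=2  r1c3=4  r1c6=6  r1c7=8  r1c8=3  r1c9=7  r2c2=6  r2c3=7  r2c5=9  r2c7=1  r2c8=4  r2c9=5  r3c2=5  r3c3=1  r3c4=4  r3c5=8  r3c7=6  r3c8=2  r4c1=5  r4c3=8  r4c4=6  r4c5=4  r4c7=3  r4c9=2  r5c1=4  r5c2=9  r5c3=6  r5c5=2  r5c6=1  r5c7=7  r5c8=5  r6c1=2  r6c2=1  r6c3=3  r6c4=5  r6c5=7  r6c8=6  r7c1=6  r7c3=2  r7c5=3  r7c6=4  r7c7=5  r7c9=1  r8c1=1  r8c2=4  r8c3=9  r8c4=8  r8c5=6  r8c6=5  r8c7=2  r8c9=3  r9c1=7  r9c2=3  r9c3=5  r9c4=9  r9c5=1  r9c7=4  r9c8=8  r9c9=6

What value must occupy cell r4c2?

7

Row 4 already contains {2, 3, 4, 5, 6, 8}.
Column 2 already contains {1, 2, 3, 4, 5, 6, 9}.
Its 3×3 block (box 4) already contains {1, 2, 3, 4, 5, 6, 8, 9}.
The only value from 1–9 not eliminated is 7, so r4c2 = 7.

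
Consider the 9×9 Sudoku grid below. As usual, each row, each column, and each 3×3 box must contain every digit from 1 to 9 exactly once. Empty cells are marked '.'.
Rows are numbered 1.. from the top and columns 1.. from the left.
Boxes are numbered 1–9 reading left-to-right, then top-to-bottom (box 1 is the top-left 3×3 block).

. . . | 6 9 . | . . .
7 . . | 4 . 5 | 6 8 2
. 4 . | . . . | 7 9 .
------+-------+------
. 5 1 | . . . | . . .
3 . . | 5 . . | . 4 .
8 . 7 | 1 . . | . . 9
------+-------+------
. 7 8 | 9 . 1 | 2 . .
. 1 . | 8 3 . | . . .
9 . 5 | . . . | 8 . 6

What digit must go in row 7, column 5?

Cell row 7, column 5 itself could take any of {4, 5, 6} by direct elimination.
Consider where 5 can go in box 8.
row 8, column 6 is out (column 6 already has a 5).
row 9, column 4 is out (row 9 already has a 5).
row 9, column 5 is out (row 9 already has a 5).
row 9, column 6 is out (row 9 already has a 5).
So the only cell in box 8 that can hold 5 is row 7, column 5.
Therefore row 7, column 5 = 5.

5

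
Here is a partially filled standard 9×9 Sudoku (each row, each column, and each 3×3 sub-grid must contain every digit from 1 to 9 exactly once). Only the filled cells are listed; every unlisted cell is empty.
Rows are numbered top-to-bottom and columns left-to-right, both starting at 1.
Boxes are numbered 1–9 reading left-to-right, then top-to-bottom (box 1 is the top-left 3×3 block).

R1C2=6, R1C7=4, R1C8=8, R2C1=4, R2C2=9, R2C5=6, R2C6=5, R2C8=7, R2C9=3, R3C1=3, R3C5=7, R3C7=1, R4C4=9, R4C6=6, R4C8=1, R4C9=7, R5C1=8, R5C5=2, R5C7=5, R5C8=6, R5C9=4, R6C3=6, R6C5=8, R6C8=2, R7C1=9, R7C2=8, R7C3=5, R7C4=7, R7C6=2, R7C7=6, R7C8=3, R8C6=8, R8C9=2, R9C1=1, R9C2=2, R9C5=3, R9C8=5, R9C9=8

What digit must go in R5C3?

9

Cell R5C3 itself could take any of {1, 3, 7, 9} by direct elimination.
Consider where 9 can go in row 5.
R5C2 is out (column 2 already has a 9).
R5C4 is out (column 4 already has a 9).
R5C6 is out (box 5 already has a 9).
So the only cell in row 5 that can hold 9 is R5C3.
Therefore R5C3 = 9.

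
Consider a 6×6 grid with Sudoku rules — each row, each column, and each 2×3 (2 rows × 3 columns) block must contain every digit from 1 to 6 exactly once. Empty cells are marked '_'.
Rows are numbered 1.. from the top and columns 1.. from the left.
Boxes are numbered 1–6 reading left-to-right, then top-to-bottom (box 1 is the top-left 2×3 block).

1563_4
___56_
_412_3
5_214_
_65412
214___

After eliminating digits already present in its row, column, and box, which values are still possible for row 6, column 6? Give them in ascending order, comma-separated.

5,6

Row 6 already contains {1, 2, 4}.
Column 6 already contains {2, 3, 4}.
Its 2×3 block (box 6) already contains {1, 2, 4}.
Removing those from 1–6 leaves {5, 6} as the candidates for row 6, column 6.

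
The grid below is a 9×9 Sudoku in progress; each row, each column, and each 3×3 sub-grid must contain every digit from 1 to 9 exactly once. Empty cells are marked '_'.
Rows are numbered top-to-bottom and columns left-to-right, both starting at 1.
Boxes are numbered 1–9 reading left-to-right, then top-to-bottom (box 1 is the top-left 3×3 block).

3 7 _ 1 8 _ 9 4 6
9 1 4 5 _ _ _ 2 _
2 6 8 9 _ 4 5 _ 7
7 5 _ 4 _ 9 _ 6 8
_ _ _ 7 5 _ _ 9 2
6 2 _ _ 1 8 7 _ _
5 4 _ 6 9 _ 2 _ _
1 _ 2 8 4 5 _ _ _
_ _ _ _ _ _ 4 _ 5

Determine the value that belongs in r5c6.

Cell r5c6 itself could take any of {3, 6} by direct elimination.
Consider where 6 can go in row 5.
r5c1 is out (column 1 already has a 6).
r5c2 is out (column 2 already has a 6).
r5c3 is out (box 4 already has a 6).
r5c7 is out (box 6 already has a 6).
So the only cell in row 5 that can hold 6 is r5c6.
Therefore r5c6 = 6.

6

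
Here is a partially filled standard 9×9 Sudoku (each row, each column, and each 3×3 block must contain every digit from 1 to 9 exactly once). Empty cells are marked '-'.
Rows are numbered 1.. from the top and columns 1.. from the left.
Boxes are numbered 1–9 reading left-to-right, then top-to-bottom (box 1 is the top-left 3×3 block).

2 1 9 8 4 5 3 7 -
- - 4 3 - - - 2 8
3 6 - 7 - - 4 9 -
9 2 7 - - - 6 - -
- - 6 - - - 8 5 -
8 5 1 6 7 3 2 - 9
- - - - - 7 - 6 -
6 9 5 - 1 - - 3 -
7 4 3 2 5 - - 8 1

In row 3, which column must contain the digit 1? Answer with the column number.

6

Consider where 1 can go in row 3.
row 3, column 3 is out (column 3 already has a 1).
row 3, column 5 is out (column 5 already has a 1).
row 3, column 9 is out (column 9 already has a 1).
So the only cell in row 3 that can hold 1 is row 3, column 6.
That is column 6.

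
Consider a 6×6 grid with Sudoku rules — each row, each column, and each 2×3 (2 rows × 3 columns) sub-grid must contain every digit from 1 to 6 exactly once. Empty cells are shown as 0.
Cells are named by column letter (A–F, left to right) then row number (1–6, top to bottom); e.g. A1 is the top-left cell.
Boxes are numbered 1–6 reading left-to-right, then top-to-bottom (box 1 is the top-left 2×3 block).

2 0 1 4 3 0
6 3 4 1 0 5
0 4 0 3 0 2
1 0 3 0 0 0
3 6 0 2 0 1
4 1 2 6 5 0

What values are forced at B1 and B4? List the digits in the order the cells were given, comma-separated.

5,2

For B1:
  Row 1 already contains {1, 2, 3, 4}.
  Column B already contains {1, 3, 4, 6}.
  Its 2×3 block (box 1) already contains {1, 2, 3, 4, 6}.
  The only value from 1–6 not eliminated is 5, so B1 = 5.
For B4:
  Consider where 2 can go in box 3.
  A3 is out (row 3 already has a 2).
  C3 is out (row 3 already has a 2).
  So the only cell in box 3 that can hold 2 is B4.
  So B4 = 2.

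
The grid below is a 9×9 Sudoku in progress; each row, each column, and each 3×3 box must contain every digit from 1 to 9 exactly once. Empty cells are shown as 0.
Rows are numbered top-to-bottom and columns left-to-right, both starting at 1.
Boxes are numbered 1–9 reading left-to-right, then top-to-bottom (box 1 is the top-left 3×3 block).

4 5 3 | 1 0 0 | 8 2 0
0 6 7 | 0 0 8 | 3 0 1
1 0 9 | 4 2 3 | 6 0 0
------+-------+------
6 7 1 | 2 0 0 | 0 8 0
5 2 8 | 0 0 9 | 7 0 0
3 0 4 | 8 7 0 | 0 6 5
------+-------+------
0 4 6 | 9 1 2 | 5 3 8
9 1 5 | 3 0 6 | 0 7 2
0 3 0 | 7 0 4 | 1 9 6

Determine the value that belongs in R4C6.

5

Row 4 already contains {1, 2, 6, 7, 8}.
Column 6 already contains {2, 3, 4, 6, 8, 9}.
Its 3×3 block (box 5) already contains {2, 7, 8, 9}.
The only value from 1–9 not eliminated is 5, so R4C6 = 5.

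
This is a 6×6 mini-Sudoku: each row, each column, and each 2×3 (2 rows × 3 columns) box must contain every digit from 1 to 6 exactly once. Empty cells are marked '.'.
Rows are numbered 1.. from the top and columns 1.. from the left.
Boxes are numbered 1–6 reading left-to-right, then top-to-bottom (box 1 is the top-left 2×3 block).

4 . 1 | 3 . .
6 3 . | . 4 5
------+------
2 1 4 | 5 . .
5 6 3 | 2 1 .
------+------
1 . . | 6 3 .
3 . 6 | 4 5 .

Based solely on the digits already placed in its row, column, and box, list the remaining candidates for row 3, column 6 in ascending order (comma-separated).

3,6

Row 3 already contains {1, 2, 4, 5}.
Column 6 already contains {5}.
Its 2×3 block (box 4) already contains {1, 2, 5}.
Removing those from 1–6 leaves {3, 6} as the candidates for row 3, column 6.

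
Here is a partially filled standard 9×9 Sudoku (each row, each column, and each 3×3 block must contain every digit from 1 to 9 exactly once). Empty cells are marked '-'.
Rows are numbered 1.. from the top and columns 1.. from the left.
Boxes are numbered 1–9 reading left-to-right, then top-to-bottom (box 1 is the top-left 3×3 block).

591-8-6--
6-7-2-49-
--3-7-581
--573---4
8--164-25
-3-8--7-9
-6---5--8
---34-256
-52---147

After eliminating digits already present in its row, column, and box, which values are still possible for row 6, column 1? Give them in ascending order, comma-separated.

1,2,4

Row 6 already contains {3, 7, 8, 9}.
Column 1 already contains {5, 6, 8}.
Its 3×3 block (box 4) already contains {3, 5, 8}.
Removing those from 1–9 leaves {1, 2, 4} as the candidates for row 6, column 1.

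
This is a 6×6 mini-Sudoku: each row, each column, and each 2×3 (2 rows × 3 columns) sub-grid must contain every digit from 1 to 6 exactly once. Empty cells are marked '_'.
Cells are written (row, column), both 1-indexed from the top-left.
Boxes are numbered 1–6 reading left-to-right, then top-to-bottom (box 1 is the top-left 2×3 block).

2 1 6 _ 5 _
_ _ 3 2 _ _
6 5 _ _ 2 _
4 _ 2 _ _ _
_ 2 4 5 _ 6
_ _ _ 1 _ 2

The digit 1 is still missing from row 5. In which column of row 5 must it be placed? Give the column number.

1

Consider where 1 can go in row 5.
(5,5) is out (box 6 already has a 1).
So the only cell in row 5 that can hold 1 is (5,1).
That is column 1.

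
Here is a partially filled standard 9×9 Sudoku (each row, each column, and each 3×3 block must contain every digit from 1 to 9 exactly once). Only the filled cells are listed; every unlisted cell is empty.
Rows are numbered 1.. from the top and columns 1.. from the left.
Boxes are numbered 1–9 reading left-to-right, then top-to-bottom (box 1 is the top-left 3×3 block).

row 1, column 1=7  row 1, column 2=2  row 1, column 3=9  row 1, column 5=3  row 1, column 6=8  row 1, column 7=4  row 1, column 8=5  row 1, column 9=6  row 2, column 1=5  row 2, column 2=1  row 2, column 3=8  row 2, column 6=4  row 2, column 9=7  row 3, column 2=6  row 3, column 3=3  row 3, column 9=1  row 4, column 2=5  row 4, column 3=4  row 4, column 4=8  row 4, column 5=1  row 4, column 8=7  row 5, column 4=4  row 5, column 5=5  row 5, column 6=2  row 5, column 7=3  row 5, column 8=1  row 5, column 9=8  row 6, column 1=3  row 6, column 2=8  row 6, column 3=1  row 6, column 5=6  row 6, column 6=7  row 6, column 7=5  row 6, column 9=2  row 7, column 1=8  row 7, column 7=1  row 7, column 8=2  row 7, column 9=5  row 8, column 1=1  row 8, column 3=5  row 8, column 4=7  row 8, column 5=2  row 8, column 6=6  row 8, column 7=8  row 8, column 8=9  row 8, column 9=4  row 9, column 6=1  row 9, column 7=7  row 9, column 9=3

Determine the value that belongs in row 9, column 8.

6

Row 9 already contains {1, 3, 7}.
Column 8 already contains {1, 2, 5, 7, 9}.
Its 3×3 block (box 9) already contains {1, 2, 3, 4, 5, 7, 8, 9}.
The only value from 1–9 not eliminated is 6, so row 9, column 8 = 6.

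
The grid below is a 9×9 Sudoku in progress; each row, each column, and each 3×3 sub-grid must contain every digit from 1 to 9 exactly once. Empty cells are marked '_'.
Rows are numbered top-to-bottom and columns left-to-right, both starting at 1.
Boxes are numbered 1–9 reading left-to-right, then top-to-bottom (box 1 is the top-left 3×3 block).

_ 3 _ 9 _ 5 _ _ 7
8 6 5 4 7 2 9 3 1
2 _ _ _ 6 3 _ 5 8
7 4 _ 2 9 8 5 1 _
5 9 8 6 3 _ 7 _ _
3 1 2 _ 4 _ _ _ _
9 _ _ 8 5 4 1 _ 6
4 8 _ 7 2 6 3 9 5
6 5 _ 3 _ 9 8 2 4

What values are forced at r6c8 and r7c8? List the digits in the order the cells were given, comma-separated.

For r6c8:
  Consider where 8 can go in row 6.
  r6c4 is out (column 4 already has a 8).
  r6c6 is out (column 6 already has a 8).
  r6c7 is out (column 7 already has a 8).
  r6c9 is out (column 9 already has a 8).
  So the only cell in row 6 that can hold 8 is r6c8.
  So r6c8 = 8.
For r7c8:
  Row 7 already contains {1, 4, 5, 6, 8, 9}.
  Column 8 already contains {1, 2, 3, 5, 9}.
  Its 3×3 block (box 9) already contains {1, 2, 3, 4, 5, 6, 8, 9}.
  The only value from 1–9 not eliminated is 7, so r7c8 = 7.

8,7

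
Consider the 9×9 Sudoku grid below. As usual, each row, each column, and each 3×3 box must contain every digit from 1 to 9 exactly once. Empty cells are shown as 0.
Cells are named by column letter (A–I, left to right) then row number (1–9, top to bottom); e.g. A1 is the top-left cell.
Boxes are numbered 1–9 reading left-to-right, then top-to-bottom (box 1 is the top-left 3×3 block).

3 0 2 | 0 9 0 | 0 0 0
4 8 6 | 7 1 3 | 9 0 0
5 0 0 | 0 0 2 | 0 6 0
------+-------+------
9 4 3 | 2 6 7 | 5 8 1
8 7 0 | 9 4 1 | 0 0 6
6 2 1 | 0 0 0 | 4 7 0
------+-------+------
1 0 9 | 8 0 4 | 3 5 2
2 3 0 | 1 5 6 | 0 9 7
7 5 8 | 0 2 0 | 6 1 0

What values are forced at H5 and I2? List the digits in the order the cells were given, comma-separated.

For H5:
  Consider where 3 can go in row 5.
  C5 is out (column C already has a 3).
  G5 is out (column G already has a 3).
  So the only cell in row 5 that can hold 3 is H5.
  So H5 = 3.
For I2:
  Row 2 already contains {1, 3, 4, 6, 7, 8, 9}.
  Column I already contains {1, 2, 6, 7}.
  Its 3×3 block (box 3) already contains {6, 9}.
  The only value from 1–9 not eliminated is 5, so I2 = 5.

3,5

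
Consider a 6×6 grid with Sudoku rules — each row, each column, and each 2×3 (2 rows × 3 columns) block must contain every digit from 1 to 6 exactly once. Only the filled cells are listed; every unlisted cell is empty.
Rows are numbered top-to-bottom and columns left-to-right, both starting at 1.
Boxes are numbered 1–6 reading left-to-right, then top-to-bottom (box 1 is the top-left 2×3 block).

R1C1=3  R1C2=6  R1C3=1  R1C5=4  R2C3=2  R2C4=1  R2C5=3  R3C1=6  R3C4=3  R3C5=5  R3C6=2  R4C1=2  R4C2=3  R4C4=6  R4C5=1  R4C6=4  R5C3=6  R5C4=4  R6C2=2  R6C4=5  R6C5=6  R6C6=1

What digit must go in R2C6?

6

Cell R2C6 itself could take any of {5, 6} by direct elimination.
Consider where 6 can go in row 2.
R2C1 is out (column 1 already has a 6).
R2C2 is out (column 2 already has a 6).
So the only cell in row 2 that can hold 6 is R2C6.
Therefore R2C6 = 6.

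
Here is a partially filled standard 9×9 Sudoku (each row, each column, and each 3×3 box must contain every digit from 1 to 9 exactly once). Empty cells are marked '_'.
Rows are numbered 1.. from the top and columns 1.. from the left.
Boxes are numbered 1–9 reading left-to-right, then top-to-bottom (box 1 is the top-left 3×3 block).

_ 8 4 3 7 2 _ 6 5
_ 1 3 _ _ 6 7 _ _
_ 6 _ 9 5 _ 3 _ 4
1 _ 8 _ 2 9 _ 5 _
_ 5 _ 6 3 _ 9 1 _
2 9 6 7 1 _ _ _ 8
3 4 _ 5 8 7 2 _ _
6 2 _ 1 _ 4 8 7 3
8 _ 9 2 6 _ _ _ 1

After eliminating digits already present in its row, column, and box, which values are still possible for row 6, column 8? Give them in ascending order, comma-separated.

Row 6 already contains {1, 2, 6, 7, 8, 9}.
Column 8 already contains {1, 5, 6, 7}.
Its 3×3 block (box 6) already contains {1, 5, 8, 9}.
Removing those from 1–9 leaves {3, 4} as the candidates for row 6, column 8.

3,4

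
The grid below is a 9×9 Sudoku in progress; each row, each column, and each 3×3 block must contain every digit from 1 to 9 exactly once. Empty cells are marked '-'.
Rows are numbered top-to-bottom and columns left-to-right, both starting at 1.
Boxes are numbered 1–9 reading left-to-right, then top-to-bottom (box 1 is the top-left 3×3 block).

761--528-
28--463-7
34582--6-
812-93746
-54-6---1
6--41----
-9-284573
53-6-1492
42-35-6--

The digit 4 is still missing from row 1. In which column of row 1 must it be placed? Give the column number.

9

Consider where 4 can go in row 1.
r1c4 is out (column 4 already has a 4).
r1c5 is out (column 5 already has a 4).
So the only cell in row 1 that can hold 4 is r1c9.
That is column 9.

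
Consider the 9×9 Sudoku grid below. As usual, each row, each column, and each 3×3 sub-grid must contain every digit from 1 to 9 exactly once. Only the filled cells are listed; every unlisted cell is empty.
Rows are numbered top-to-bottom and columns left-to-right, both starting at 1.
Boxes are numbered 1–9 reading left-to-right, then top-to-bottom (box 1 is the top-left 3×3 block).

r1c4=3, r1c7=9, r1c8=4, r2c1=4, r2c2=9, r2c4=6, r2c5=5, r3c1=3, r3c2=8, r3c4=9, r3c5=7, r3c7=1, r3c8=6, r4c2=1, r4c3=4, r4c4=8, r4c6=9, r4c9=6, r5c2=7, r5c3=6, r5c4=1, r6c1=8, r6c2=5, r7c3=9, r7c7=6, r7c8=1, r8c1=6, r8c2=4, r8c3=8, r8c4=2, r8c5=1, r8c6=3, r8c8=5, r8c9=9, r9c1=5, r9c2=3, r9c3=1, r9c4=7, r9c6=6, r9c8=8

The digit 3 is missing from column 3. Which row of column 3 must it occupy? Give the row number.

Consider where 3 can go in column 3.
r1c3 is out (row 1 already has a 3).
r2c3 is out (box 1 already has a 3).
r3c3 is out (row 3 already has a 3).
So the only cell in column 3 that can hold 3 is r6c3.
That is row 6.

6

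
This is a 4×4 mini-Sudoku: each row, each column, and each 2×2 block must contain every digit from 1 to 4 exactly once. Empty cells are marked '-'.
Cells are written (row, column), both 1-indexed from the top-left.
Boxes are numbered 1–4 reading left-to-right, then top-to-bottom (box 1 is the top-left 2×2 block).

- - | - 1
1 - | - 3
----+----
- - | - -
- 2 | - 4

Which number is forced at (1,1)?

2

Cell (1,1) itself could take any of {2, 3, 4} by direct elimination.
Consider where 2 can go in column 1.
(3,1) is out (box 3 already has a 2).
(4,1) is out (row 4 already has a 2).
So the only cell in column 1 that can hold 2 is (1,1).
Therefore (1,1) = 2.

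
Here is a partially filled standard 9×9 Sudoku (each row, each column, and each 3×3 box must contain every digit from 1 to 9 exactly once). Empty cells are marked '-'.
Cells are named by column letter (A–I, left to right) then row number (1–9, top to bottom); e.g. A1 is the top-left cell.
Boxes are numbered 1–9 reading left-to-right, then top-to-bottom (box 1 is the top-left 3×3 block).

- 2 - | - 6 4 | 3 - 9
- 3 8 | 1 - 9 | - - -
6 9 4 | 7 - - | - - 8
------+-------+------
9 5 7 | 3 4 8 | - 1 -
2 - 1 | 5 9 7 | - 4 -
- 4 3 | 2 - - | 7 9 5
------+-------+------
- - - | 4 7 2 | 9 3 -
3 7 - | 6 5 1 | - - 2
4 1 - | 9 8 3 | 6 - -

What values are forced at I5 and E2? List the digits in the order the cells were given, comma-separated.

3,2

For I5:
  Consider where 3 can go in column I.
  I2 is out (row 2 already has a 3).
  I4 is out (row 4 already has a 3).
  I7 is out (row 7 already has a 3).
  I9 is out (row 9 already has a 3).
  So the only cell in column I that can hold 3 is I5.
  So I5 = 3.
For E2:
  Row 2 already contains {1, 3, 8, 9}.
  Column E already contains {4, 5, 6, 7, 8, 9}.
  Its 3×3 block (box 2) already contains {1, 4, 6, 7, 9}.
  The only value from 1–9 not eliminated is 2, so E2 = 2.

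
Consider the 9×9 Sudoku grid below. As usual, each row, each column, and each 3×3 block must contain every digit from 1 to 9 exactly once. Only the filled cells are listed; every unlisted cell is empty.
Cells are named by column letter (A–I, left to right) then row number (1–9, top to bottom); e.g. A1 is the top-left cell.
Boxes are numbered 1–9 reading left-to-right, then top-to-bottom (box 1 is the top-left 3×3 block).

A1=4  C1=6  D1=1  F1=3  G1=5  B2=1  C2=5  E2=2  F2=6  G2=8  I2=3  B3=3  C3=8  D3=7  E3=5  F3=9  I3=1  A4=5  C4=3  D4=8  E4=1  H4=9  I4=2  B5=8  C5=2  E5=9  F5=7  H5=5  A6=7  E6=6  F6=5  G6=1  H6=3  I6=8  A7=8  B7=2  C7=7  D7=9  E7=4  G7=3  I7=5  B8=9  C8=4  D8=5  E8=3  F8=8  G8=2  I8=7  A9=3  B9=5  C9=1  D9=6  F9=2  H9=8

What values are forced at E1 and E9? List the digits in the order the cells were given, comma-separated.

8,7

For E1:
  Row 1 already contains {1, 3, 4, 5, 6}.
  Column E already contains {1, 2, 3, 4, 5, 6, 9}.
  Its 3×3 block (box 2) already contains {1, 2, 3, 5, 6, 7, 9}.
  The only value from 1–9 not eliminated is 8, so E1 = 8.
For E9:
  Row 9 already contains {1, 2, 3, 5, 6, 8}.
  Column E already contains {1, 2, 3, 4, 5, 6, 9}.
  Its 3×3 block (box 8) already contains {2, 3, 4, 5, 6, 8, 9}.
  The only value from 1–9 not eliminated is 7, so E9 = 7.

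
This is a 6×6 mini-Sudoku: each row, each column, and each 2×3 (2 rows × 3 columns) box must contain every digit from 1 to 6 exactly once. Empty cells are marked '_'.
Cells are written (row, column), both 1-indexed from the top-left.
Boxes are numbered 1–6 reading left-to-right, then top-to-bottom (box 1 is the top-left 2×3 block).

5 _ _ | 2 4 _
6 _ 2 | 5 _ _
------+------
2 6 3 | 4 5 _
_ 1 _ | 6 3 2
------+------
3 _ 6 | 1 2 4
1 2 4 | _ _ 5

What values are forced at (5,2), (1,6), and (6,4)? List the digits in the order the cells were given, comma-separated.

For (5,2):
  Row 5 already contains {1, 2, 3, 4, 6}.
  Column 2 already contains {1, 2, 6}.
  Its 2×3 block (box 5) already contains {1, 2, 3, 4, 6}.
  The only value from 1–6 not eliminated is 5, so (5,2) = 5.
For (1,6):
  Consider where 6 can go in column 6.
  (2,6) is out (row 2 already has a 6).
  (3,6) is out (row 3 already has a 6).
  So the only cell in column 6 that can hold 6 is (1,6).
  So (1,6) = 6.
For (6,4):
  Row 6 already contains {1, 2, 4, 5}.
  Column 4 already contains {1, 2, 4, 5, 6}.
  Its 2×3 block (box 6) already contains {1, 2, 4, 5}.
  The only value from 1–6 not eliminated is 3, so (6,4) = 3.

5,6,3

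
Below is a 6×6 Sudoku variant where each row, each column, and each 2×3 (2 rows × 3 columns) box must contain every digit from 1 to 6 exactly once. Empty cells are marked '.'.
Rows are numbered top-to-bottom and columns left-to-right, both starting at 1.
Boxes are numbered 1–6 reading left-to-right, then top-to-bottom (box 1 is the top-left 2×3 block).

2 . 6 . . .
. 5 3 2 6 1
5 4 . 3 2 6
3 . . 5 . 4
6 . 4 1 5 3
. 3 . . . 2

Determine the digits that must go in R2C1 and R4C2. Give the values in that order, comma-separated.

For R2C1:
  Row 2 already contains {1, 2, 3, 5, 6}.
  Column 1 already contains {2, 3, 5, 6}.
  Its 2×3 block (box 1) already contains {2, 3, 5, 6}.
  The only value from 1–6 not eliminated is 4, so R2C1 = 4.
For R4C2:
  Consider where 6 can go in column 2.
  R1C2 is out (row 1 already has a 6).
  R5C2 is out (row 5 already has a 6).
  So the only cell in column 2 that can hold 6 is R4C2.
  So R4C2 = 6.

4,6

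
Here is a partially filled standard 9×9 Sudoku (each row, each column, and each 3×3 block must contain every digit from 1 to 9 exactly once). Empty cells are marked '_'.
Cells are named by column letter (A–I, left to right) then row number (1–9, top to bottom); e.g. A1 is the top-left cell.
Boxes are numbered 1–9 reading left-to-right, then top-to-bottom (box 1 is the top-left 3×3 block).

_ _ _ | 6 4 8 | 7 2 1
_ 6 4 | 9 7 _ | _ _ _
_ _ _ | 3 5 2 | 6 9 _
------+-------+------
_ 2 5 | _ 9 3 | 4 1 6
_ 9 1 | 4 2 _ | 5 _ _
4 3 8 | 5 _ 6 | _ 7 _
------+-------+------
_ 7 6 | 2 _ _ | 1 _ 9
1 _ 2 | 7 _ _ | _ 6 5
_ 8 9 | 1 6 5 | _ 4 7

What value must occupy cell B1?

Row 1 already contains {1, 2, 4, 6, 7, 8}.
Column B already contains {2, 3, 6, 7, 8, 9}.
Its 3×3 block (box 1) already contains {4, 6}.
The only value from 1–9 not eliminated is 5, so B1 = 5.

5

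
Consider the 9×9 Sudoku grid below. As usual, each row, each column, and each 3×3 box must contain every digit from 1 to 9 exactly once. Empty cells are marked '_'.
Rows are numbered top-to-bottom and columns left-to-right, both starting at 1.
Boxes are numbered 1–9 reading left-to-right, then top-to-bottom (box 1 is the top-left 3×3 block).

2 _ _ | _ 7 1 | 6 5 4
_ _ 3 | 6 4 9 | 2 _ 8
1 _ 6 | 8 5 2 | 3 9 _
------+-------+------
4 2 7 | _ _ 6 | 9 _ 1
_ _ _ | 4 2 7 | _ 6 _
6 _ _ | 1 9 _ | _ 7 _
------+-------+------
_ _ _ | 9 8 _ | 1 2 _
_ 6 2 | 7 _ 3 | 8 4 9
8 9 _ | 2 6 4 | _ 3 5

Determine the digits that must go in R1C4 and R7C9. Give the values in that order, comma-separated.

3,6

For R1C4:
  Row 1 already contains {1, 2, 4, 5, 6, 7}.
  Column 4 already contains {1, 2, 4, 6, 7, 8, 9}.
  Its 3×3 block (box 2) already contains {1, 2, 4, 5, 6, 7, 8, 9}.
  The only value from 1–9 not eliminated is 3, so R1C4 = 3.
For R7C9:
  Consider where 6 can go in row 7.
  R7C1 is out (column 1 already has a 6).
  R7C2 is out (column 2 already has a 6).
  R7C3 is out (column 3 already has a 6).
  R7C6 is out (column 6 already has a 6).
  So the only cell in row 7 that can hold 6 is R7C9.
  So R7C9 = 6.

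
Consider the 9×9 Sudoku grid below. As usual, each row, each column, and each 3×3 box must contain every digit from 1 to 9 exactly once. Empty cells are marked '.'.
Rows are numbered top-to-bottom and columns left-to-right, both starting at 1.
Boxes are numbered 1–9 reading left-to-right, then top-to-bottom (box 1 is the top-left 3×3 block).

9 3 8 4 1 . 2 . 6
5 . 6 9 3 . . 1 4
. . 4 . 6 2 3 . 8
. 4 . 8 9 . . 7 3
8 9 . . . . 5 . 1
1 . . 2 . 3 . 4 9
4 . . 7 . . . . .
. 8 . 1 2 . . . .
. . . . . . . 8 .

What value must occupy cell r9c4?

Cell r9c4 itself could take any of {3, 5, 6} by direct elimination.
Consider where 3 can go in box 8.
r7c5 is out (column 5 already has a 3).
r7c6 is out (column 6 already has a 3).
r8c6 is out (column 6 already has a 3).
r9c5 is out (column 5 already has a 3).
r9c6 is out (column 6 already has a 3).
So the only cell in box 8 that can hold 3 is r9c4.
Therefore r9c4 = 3.

3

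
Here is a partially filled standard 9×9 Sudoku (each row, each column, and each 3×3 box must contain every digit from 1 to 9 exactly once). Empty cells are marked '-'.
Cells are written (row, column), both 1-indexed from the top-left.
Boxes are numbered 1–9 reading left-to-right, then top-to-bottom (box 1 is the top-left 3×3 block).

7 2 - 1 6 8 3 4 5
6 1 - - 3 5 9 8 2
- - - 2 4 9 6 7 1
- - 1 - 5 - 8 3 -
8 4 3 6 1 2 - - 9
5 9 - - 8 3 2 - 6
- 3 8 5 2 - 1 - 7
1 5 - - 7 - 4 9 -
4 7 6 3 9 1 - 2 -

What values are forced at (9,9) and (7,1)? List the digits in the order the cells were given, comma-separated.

For (9,9):
  Row 9 already contains {1, 2, 3, 4, 6, 7, 9}.
  Column 9 already contains {1, 2, 5, 6, 7, 9}.
  Its 3×3 block (box 9) already contains {1, 2, 4, 7, 9}.
  The only value from 1–9 not eliminated is 8, so (9,9) = 8.
For (7,1):
  Row 7 already contains {1, 2, 3, 5, 7, 8}.
  Column 1 already contains {1, 4, 5, 6, 7, 8}.
  Its 3×3 block (box 7) already contains {1, 3, 4, 5, 6, 7, 8}.
  The only value from 1–9 not eliminated is 9, so (7,1) = 9.

8,9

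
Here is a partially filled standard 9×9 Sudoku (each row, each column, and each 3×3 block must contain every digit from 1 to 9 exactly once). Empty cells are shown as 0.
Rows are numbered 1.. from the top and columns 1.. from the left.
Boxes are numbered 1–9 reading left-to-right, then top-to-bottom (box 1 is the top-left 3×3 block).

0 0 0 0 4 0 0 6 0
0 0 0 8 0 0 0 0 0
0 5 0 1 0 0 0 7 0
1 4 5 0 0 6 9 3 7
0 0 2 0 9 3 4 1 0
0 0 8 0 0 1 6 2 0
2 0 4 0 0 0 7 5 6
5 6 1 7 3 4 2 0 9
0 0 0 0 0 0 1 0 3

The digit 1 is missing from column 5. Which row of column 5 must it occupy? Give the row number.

Consider where 1 can go in column 5.
row 2, column 5 is out (box 2 already has a 1).
row 3, column 5 is out (row 3 already has a 1).
row 4, column 5 is out (row 4 already has a 1).
row 6, column 5 is out (row 6 already has a 1).
row 9, column 5 is out (row 9 already has a 1).
So the only cell in column 5 that can hold 1 is row 7, column 5.
That is row 7.

7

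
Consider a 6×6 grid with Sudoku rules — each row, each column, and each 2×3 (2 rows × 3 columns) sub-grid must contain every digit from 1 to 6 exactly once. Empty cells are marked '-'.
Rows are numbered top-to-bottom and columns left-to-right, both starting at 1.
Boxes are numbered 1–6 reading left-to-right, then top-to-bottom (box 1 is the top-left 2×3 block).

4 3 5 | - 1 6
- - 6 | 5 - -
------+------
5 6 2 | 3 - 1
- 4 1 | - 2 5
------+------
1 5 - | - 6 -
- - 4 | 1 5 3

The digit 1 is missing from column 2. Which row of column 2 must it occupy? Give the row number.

2

Consider where 1 can go in column 2.
r6c2 is out (row 6 already has a 1).
So the only cell in column 2 that can hold 1 is r2c2.
That is row 2.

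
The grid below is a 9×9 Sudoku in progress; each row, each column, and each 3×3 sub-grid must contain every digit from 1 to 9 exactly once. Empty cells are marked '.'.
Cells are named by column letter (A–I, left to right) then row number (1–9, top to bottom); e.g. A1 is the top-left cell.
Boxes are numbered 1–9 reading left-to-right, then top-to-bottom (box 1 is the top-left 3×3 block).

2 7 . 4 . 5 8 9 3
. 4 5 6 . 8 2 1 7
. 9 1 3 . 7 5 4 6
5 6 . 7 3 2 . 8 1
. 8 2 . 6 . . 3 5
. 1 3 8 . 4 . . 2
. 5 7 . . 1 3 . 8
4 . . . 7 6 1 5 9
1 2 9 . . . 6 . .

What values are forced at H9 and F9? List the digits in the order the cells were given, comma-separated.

7,3

For H9:
  Row 9 already contains {1, 2, 6, 9}.
  Column H already contains {1, 3, 4, 5, 8, 9}.
  Its 3×3 block (box 9) already contains {1, 3, 5, 6, 8, 9}.
  The only value from 1–9 not eliminated is 7, so H9 = 7.
For F9:
  Row 9 already contains {1, 2, 6, 9}.
  Column F already contains {1, 2, 4, 5, 6, 7, 8}.
  Its 3×3 block (box 8) already contains {1, 6, 7}.
  The only value from 1–9 not eliminated is 3, so F9 = 3.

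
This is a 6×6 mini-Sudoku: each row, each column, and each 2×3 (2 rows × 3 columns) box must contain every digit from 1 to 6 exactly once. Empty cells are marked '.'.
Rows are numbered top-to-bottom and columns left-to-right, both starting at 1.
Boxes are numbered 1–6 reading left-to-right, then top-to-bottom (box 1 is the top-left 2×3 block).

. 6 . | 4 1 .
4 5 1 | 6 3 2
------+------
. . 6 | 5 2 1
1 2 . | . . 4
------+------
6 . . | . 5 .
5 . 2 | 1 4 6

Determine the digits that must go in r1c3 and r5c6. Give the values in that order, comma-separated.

3,3

For r1c3:
  Row 1 already contains {1, 4, 6}.
  Column 3 already contains {1, 2, 6}.
  Its 2×3 block (box 1) already contains {1, 4, 5, 6}.
  The only value from 1–6 not eliminated is 3, so r1c3 = 3.
For r5c6:
  Row 5 already contains {5, 6}.
  Column 6 already contains {1, 2, 4, 6}.
  Its 2×3 block (box 6) already contains {1, 4, 5, 6}.
  The only value from 1–6 not eliminated is 3, so r5c6 = 3.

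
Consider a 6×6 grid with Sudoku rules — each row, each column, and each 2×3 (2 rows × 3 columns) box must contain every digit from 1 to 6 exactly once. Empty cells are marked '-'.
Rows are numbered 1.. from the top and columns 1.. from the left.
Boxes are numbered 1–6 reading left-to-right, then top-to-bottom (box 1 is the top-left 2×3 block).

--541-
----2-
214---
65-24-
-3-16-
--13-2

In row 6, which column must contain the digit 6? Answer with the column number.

Consider where 6 can go in row 6.
row 6, column 1 is out (column 1 already has a 6).
row 6, column 5 is out (column 5 already has a 6).
So the only cell in row 6 that can hold 6 is row 6, column 2.
That is column 2.

2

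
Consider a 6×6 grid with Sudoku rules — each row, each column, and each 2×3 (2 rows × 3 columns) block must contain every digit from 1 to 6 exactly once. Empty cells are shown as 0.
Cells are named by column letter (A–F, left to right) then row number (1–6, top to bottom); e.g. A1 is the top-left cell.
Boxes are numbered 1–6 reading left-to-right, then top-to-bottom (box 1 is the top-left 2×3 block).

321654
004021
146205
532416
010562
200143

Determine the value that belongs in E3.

3

Row 3 already contains {1, 2, 4, 5, 6}.
Column E already contains {1, 2, 4, 5, 6}.
Its 2×3 block (box 4) already contains {1, 2, 4, 5, 6}.
The only value from 1–6 not eliminated is 3, so E3 = 3.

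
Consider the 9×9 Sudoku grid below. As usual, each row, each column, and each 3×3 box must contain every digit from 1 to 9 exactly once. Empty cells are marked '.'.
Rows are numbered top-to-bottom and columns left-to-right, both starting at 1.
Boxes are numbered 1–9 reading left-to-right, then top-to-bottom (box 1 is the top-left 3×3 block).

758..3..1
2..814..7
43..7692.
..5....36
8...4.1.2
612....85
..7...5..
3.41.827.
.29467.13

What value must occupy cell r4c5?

8

Cell r4c5 itself could take any of {2, 8, 9} by direct elimination.
Consider where 8 can go in column 5.
r1c5 is out (row 1 already has a 8).
r6c5 is out (row 6 already has a 8).
r7c5 is out (box 8 already has a 8).
r8c5 is out (row 8 already has a 8).
So the only cell in column 5 that can hold 8 is r4c5.
Therefore r4c5 = 8.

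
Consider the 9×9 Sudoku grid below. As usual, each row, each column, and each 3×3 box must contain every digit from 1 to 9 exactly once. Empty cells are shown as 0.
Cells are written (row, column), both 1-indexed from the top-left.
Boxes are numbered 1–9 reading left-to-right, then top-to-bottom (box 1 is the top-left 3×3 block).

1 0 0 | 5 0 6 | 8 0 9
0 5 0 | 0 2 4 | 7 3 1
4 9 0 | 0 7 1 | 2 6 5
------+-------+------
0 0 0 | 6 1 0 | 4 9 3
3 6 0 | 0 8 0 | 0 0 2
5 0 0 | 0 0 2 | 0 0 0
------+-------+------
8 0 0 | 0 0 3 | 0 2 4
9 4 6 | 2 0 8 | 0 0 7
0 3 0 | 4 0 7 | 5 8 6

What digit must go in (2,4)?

Cell (2,4) itself could take any of {8, 9} by direct elimination.
Consider where 9 can go in row 2.
(2,1) is out (column 1 already has a 9).
(2,3) is out (box 1 already has a 9).
So the only cell in row 2 that can hold 9 is (2,4).
Therefore (2,4) = 9.

9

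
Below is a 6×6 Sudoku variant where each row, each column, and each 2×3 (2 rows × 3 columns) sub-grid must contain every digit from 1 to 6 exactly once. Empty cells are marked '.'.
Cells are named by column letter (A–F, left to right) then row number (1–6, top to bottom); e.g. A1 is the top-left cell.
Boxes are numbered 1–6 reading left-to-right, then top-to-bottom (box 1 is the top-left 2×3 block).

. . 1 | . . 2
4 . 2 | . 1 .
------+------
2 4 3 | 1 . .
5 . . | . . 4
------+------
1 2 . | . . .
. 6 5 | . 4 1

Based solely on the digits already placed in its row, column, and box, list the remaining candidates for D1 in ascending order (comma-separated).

3,4,5,6

Row 1 already contains {1, 2}.
Column D already contains {1}.
Its 2×3 block (box 2) already contains {1, 2}.
Removing those from 1–6 leaves {3, 4, 5, 6} as the candidates for D1.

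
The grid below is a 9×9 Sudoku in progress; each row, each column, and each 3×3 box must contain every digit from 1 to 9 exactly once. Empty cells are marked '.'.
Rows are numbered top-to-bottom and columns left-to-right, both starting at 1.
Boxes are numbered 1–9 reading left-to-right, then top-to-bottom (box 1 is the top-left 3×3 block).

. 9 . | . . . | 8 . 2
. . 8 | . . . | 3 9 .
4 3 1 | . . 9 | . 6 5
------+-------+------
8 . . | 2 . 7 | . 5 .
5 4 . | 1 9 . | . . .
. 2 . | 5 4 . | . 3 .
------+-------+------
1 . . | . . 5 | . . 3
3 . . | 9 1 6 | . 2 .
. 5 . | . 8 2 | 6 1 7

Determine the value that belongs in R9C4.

3

Cell R9C4 itself could take any of {3, 4} by direct elimination.
Consider where 3 can go in box 8.
R7C4 is out (row 7 already has a 3).
R7C5 is out (row 7 already has a 3).
So the only cell in box 8 that can hold 3 is R9C4.
Therefore R9C4 = 3.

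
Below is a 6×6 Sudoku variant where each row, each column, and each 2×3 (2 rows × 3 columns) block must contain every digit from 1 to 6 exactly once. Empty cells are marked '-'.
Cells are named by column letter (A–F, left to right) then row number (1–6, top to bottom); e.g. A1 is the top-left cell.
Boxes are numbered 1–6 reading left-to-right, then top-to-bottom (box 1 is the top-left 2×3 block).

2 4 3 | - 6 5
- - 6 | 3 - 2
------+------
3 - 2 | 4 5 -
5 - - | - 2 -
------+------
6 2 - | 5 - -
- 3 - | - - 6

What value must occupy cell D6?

2

Cell D6 itself could take any of {1, 2} by direct elimination.
Consider where 2 can go in column D.
D1 is out (row 1 already has a 2).
D4 is out (row 4 already has a 2).
So the only cell in column D that can hold 2 is D6.
Therefore D6 = 2.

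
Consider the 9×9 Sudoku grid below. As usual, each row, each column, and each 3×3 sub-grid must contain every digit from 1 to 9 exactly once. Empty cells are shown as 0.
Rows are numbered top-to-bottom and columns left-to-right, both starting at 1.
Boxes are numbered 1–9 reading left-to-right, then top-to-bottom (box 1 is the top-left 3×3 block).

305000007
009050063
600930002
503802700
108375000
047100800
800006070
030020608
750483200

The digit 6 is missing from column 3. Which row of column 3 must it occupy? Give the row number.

9

Consider where 6 can go in column 3.
r3c3 is out (row 3 already has a 6).
r7c3 is out (row 7 already has a 6).
r8c3 is out (row 8 already has a 6).
So the only cell in column 3 that can hold 6 is r9c3.
That is row 9.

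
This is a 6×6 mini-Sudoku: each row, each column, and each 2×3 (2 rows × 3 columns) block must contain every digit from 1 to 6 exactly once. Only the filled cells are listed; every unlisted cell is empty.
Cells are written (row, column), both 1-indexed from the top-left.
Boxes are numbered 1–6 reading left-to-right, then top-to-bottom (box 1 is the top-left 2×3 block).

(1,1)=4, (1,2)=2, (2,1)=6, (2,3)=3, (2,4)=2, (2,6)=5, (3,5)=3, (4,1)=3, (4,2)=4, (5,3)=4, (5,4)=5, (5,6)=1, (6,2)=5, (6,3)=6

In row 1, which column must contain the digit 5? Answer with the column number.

3

Consider where 5 can go in row 1.
(1,4) is out (column 4 already has a 5).
(1,5) is out (box 2 already has a 5).
(1,6) is out (column 6 already has a 5).
So the only cell in row 1 that can hold 5 is (1,3).
That is column 3.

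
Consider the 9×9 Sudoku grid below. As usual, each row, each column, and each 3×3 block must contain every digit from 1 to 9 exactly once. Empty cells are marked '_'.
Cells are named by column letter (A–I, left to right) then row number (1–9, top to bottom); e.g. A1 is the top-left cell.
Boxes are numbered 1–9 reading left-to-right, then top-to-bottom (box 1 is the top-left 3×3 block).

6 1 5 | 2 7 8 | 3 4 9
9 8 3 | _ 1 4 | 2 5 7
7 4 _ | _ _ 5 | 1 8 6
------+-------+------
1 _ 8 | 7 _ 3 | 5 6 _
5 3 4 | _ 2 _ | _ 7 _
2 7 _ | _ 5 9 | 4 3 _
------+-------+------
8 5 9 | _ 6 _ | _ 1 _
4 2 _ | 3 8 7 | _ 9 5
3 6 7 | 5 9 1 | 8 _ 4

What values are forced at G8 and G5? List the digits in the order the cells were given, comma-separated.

For G8:
  Row 8 already contains {2, 3, 4, 5, 7, 8, 9}.
  Column G already contains {1, 2, 3, 4, 5, 8}.
  Its 3×3 block (box 9) already contains {1, 4, 5, 8, 9}.
  The only value from 1–9 not eliminated is 6, so G8 = 6.
For G5:
  Row 5 already contains {2, 3, 4, 5, 7}.
  Column G already contains {1, 2, 3, 4, 5, 8}.
  Its 3×3 block (box 6) already contains {3, 4, 5, 6, 7}.
  The only value from 1–9 not eliminated is 9, so G5 = 9.

6,9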